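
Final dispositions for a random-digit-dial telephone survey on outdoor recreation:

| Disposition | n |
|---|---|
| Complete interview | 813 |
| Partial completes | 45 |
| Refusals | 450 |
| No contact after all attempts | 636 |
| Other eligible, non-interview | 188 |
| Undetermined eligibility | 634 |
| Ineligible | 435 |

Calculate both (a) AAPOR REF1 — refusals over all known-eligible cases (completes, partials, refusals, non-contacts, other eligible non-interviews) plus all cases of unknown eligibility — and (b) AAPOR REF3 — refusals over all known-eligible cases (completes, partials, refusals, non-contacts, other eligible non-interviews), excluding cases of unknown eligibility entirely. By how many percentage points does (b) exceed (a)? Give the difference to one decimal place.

4.8

Num: 450
Base: 813 + 45 + 450 + 636 + 188 + 634 = 2766
REF1 = 450 / 2766 = 0.1627
Base: 813 + 45 + 450 + 636 + 188 = 2132
REF3 = 450 / 2132 = 0.2111
Difference = 21.11 − 16.27 = 4.84 percentage points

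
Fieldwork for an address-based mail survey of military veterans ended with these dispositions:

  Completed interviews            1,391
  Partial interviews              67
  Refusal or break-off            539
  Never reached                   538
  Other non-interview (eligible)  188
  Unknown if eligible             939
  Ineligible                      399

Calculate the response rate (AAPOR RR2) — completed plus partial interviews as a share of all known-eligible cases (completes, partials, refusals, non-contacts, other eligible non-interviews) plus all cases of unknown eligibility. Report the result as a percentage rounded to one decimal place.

Numerator = 1391 + 67 = 1458
Base = 1391 + 67 + 539 + 538 + 188 + 939 = 3662
RR2 = 1458 / 3662 = 0.3981

39.8%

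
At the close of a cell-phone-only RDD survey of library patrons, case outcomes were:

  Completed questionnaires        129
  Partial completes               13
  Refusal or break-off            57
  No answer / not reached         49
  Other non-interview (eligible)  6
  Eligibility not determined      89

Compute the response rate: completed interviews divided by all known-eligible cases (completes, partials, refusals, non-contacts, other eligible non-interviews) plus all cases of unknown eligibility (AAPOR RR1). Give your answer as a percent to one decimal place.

37.6%

Num: 129
Base: 129 + 13 + 57 + 49 + 6 + 89 = 343
RR1 = 129 / 343 = 0.3761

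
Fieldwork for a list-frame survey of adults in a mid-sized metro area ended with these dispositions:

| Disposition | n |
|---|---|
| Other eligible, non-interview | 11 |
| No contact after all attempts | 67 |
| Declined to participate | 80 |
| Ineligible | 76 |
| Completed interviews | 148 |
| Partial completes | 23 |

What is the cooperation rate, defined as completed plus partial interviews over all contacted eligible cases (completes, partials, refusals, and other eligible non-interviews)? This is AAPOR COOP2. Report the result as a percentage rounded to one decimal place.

65.3%

Num → 148 + 23 = 171
Denominator → 148 + 23 + 80 + 11 = 262
COOP2 = 171 / 262 = 0.6527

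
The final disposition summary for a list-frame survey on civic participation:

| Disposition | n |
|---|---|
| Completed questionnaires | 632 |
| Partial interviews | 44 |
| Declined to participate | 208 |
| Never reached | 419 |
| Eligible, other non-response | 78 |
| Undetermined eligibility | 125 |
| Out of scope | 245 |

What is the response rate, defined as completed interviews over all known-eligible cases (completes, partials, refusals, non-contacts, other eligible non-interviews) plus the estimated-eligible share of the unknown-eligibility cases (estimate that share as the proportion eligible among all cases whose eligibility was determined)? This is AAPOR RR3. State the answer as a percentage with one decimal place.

Top → 632
Determined eligible → 632 + 44 + 208 + 419 + 78 = 1381
e = 1381 / (1381 + 245) = 1381 / 1626 = 0.8493
Estimated eligible among unknowns → 0.8493 × 125 = 106.16
Denominator → 1381 + 106.16 = 1487.16
RR3 = 632 / 1487.16 = 0.4250

42.5%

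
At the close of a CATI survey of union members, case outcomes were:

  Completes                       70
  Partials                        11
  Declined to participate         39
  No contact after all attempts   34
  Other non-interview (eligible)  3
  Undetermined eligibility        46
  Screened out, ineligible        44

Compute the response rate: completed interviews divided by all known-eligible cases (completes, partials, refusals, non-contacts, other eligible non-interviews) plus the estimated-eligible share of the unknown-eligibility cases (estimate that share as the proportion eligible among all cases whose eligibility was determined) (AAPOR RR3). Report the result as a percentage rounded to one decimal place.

36.3%

Num → 70
Known eligible → 70 + 11 + 39 + 34 + 3 = 157
e = 157 / (157 + 44) = 157 / 201 = 0.7811
Estimated eligible among unknowns → 0.7811 × 46 = 35.93
Base → 157 + 35.93 = 192.93
RR3 = 70 / 192.93 = 0.3628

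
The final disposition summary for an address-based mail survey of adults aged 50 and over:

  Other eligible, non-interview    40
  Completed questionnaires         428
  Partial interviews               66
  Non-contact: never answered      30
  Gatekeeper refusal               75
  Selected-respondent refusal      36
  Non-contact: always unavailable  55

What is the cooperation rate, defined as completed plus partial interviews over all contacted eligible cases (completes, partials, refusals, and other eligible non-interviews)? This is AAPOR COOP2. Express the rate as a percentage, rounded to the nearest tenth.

Refusals = 75 + 36 = 111
No contact after all attempts = 30 + 55 = 85
Num: 428 + 66 = 494
Denominator: 428 + 66 + 111 + 40 = 645
COOP2 = 494 / 645 = 0.7659

76.6%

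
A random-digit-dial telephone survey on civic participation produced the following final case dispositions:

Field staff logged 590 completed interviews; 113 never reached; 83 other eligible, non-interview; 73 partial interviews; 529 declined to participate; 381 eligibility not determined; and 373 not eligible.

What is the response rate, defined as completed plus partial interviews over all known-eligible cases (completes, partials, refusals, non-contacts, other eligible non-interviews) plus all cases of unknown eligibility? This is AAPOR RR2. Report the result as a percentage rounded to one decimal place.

Top → 590 + 73 = 663
Denominator → 590 + 73 + 529 + 113 + 83 + 381 = 1769
RR2 = 663 / 1769 = 0.3748

37.5%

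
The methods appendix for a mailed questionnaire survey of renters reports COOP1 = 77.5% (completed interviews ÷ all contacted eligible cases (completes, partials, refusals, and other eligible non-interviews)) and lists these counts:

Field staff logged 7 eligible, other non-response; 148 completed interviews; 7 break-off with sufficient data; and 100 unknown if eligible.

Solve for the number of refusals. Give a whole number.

29

COOP1 = 148 / D = 0.775
D = 148 / 0.775 = 191.0
Rest of base = 162
refusals = 191.0 − 162 ≈ 29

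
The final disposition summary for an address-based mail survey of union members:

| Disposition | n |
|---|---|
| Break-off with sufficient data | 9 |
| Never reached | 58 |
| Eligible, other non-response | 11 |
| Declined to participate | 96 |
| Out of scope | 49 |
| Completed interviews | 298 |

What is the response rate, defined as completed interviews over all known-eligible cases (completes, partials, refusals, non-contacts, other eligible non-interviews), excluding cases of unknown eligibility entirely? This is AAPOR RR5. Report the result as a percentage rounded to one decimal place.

Num = 298
Base = 298 + 9 + 96 + 58 + 11 = 472
RR5 = 298 / 472 = 0.6314

63.1%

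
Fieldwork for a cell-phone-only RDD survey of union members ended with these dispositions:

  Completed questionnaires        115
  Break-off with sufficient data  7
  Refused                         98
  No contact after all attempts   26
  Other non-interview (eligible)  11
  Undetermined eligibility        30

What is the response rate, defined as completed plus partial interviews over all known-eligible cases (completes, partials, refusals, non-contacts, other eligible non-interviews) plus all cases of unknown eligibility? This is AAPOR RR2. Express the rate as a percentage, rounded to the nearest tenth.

42.5%

Top → 115 + 7 = 122
Denominator → 115 + 7 + 98 + 26 + 11 + 30 = 287
RR2 = 122 / 287 = 0.4251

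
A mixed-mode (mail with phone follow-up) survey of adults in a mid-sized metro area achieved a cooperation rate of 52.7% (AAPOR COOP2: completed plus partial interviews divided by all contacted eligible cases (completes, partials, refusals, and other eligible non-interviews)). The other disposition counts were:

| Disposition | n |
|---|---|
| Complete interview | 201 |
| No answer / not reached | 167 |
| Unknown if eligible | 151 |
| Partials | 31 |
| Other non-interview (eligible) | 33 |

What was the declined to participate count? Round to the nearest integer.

Num → 201 + 31 = 232
COOP2 = 232 / D = 0.527
D = 232 / 0.527 = 440.2
Other denominator terms total 265
declined to participate = 440.2 − 265 ≈ 175

175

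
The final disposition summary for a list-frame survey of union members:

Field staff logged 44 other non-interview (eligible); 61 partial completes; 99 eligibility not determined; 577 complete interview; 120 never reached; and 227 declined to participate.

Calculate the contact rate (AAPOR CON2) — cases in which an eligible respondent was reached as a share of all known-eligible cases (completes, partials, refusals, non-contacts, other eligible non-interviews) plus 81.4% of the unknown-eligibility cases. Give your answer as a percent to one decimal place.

Num: 577 + 61 + 227 + 44 = 909
Known eligible: 577 + 61 + 227 + 120 + 44 = 1029
Estimated eligible among unknowns: 0.8140 × 99 = 80.59
Denominator: 1029 + 80.59 = 1109.59
CON2 = 909 / 1109.59 = 0.8192

81.9%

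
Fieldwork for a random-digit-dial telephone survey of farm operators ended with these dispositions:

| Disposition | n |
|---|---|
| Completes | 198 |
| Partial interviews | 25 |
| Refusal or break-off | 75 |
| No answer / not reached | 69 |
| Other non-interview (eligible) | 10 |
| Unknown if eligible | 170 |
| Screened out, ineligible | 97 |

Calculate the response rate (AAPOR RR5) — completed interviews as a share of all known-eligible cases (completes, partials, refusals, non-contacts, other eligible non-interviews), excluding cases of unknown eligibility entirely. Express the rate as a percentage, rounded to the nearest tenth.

52.5%

Numerator: 198
Denom: 198 + 25 + 75 + 69 + 10 = 377
RR5 = 198 / 377 = 0.5252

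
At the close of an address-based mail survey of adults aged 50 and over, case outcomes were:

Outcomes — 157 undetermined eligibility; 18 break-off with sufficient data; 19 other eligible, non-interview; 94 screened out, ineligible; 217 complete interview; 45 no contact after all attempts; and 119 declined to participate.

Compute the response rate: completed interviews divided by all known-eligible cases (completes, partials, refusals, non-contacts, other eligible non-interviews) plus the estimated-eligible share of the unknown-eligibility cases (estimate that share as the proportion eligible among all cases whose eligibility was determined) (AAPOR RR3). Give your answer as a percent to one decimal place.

39.7%

Top: 217
Known eligible: 217 + 18 + 119 + 45 + 19 = 418
e = 418 / (418 + 94) = 418 / 512 = 0.8164
e × U: 0.8164 × 157 = 128.17
Denominator: 418 + 128.17 = 546.17
RR3 = 217 / 546.17 = 0.3973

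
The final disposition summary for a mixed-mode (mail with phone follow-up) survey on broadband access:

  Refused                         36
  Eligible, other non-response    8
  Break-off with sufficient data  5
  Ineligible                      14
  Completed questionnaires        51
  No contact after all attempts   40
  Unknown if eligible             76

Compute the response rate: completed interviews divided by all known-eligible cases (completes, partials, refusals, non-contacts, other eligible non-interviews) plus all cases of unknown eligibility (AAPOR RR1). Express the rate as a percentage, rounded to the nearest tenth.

Num: 51
Denom: 51 + 5 + 36 + 40 + 8 + 76 = 216
RR1 = 51 / 216 = 0.2361

23.6%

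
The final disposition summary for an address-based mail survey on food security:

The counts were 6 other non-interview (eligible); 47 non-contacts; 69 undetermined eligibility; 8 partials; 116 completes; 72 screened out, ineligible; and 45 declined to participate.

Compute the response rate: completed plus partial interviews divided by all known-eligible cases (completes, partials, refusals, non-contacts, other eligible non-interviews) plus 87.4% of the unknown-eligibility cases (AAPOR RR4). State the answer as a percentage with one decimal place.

Num = 116 + 8 = 124
Eligible (known) = 116 + 8 + 45 + 47 + 6 = 222
Estimated eligible among unknowns = 0.8740 × 69 = 60.31
Denom = 222 + 60.31 = 282.31
RR4 = 124 / 282.31 = 0.4392

43.9%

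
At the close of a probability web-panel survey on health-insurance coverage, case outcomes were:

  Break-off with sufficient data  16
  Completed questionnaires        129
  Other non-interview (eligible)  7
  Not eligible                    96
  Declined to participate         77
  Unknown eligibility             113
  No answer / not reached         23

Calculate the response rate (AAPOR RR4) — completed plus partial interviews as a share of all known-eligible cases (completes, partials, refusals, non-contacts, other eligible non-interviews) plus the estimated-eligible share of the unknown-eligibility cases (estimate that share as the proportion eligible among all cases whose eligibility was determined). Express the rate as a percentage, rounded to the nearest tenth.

Numerator = 129 + 16 = 145
Eligible (known) = 129 + 16 + 77 + 23 + 7 = 252
e = 252 / (252 + 96) = 252 / 348 = 0.7241
e × U = 0.7241 × 113 = 81.82
Base = 252 + 81.82 = 333.82
RR4 = 145 / 333.82 = 0.4344

43.4%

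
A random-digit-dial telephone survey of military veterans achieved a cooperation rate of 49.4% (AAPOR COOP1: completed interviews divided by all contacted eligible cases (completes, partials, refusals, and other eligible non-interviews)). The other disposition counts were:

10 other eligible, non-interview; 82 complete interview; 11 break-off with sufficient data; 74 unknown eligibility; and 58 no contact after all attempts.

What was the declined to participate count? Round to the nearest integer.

63

COOP1 = 82 / D = 0.494
D = 82 / 0.494 = 166.0
Rest of base = 103
declined to participate = 166.0 − 103 ≈ 63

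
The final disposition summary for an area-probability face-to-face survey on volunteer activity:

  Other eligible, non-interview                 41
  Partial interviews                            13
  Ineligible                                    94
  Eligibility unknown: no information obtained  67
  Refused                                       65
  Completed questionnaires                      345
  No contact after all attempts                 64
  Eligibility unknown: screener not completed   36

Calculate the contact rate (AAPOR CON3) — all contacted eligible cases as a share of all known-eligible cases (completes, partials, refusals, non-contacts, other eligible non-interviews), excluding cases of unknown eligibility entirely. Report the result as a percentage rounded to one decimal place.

Unknown if eligible = 36 + 67 = 103
Top = 345 + 13 + 65 + 41 = 464
Base = 345 + 13 + 65 + 64 + 41 = 528
CON3 = 464 / 528 = 0.8788

87.9%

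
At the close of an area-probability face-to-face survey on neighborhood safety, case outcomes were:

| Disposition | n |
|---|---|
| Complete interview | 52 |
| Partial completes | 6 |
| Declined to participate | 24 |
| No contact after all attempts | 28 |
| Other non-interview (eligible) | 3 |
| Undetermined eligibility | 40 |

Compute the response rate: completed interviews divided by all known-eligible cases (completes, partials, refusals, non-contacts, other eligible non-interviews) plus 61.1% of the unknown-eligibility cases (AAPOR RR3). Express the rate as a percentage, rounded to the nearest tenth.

Num: 52
Determined eligible: 52 + 6 + 24 + 28 + 3 = 113
Eligible share of unknowns: 0.6110 × 40 = 24.44
Denom: 113 + 24.44 = 137.44
RR3 = 52 / 137.44 = 0.3783

37.8%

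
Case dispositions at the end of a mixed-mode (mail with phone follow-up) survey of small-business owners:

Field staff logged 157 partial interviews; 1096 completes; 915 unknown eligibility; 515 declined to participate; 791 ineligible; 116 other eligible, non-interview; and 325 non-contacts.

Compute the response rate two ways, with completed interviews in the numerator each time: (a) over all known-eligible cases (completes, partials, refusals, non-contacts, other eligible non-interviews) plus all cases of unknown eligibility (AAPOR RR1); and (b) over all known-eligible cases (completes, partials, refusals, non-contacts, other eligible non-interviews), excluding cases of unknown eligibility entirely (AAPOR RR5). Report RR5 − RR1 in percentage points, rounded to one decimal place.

14.5

Top → 1096
Denom → 1096 + 157 + 515 + 325 + 116 + 915 = 3124
RR1 = 1096 / 3124 = 0.3508
Denom → 1096 + 157 + 515 + 325 + 116 = 2209
RR5 = 1096 / 2209 = 0.4962
Difference = 49.62 − 35.08 = 14.54 percentage points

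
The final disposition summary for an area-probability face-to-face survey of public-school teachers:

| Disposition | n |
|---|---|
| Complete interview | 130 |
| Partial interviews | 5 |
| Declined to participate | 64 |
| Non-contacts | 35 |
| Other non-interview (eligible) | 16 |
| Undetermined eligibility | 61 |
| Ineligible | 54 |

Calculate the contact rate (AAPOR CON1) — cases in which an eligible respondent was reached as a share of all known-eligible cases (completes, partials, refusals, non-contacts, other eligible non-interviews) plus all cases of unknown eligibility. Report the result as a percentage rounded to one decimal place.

69.1%

Numerator → 130 + 5 + 64 + 16 = 215
Base → 130 + 5 + 64 + 35 + 16 + 61 = 311
CON1 = 215 / 311 = 0.6913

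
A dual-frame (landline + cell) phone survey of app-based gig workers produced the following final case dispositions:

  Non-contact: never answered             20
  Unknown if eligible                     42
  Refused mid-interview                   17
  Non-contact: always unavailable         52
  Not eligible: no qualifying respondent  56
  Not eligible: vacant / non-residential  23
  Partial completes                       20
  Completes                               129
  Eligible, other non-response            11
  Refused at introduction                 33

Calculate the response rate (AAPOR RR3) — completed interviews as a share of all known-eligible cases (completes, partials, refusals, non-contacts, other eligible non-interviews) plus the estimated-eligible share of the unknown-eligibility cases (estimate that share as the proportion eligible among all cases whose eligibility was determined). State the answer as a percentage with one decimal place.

41.0%

Declined to participate = 33 + 17 = 50
Never reached = 20 + 52 = 72
Out of scope = 56 + 23 = 79
Top = 129
Determined eligible = 129 + 20 + 50 + 72 + 11 = 282
e = 282 / (282 + 79) = 282 / 361 = 0.7812
Estimated eligible among unknowns = 0.7812 × 42 = 32.81
Base = 282 + 32.81 = 314.81
RR3 = 129 / 314.81 = 0.4098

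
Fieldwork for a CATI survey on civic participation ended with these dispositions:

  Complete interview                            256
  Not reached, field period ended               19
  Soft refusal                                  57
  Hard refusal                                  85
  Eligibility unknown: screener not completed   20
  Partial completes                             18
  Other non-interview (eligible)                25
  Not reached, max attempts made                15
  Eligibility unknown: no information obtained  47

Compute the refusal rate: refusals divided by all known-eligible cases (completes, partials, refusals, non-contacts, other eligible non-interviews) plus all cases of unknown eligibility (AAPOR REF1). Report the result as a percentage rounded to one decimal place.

26.2%

Declined to participate = 85 + 57 = 142
No answer / not reached = 19 + 15 = 34
Eligibility not determined = 20 + 47 = 67
Top → 142
Denominator → 256 + 18 + 142 + 34 + 25 + 67 = 542
REF1 = 142 / 542 = 0.2620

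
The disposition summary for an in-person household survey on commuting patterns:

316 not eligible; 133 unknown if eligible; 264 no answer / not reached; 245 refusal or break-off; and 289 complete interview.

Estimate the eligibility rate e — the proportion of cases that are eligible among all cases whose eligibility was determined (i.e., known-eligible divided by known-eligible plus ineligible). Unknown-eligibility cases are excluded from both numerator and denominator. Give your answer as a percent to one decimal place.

Determined eligible → 289 + 245 + 264 = 798
e = 798 / (798 + 316) = 798 / 1114 = 0.7163

71.6%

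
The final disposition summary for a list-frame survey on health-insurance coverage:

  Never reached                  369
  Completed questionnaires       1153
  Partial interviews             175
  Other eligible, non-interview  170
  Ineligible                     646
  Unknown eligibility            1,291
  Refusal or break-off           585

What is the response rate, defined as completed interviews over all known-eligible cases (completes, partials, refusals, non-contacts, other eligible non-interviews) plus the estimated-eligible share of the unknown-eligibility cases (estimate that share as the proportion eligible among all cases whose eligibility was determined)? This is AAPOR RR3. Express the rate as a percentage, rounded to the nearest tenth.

Num → 1153
Known eligible → 1153 + 175 + 585 + 369 + 170 = 2452
e = 2452 / (2452 + 646) = 2452 / 3098 = 0.7915
e × U → 0.7915 × 1291 = 1021.83
Base → 2452 + 1021.83 = 3473.83
RR3 = 1153 / 3473.83 = 0.3319

33.2%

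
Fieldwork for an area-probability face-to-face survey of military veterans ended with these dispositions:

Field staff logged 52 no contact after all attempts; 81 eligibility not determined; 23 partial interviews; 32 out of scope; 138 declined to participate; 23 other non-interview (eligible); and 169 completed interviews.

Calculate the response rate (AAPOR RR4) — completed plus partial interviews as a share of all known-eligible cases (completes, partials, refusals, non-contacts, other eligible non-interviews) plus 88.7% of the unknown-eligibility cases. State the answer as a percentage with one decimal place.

Numerator: 169 + 23 = 192
Known eligible: 169 + 23 + 138 + 52 + 23 = 405
e × U: 0.8870 × 81 = 71.85
Base: 405 + 71.85 = 476.85
RR4 = 192 / 476.85 = 0.4026

40.3%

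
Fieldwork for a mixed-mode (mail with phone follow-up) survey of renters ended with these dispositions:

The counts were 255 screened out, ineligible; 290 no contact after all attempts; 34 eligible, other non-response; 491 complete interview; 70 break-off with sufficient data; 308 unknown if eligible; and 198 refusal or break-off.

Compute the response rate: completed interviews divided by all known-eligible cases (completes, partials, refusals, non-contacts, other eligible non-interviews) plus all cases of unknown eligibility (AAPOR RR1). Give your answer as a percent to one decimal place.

Top = 491
Denom = 491 + 70 + 198 + 290 + 34 + 308 = 1391
RR1 = 491 / 1391 = 0.3530

35.3%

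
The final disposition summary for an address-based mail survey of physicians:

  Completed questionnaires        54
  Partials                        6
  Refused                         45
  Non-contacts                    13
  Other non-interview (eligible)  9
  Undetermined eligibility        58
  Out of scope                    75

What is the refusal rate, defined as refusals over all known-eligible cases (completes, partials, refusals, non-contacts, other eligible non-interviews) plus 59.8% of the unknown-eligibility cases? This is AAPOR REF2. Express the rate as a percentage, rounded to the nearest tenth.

Num = 45
Eligible (known) = 54 + 6 + 45 + 13 + 9 = 127
Eligible share of unknowns = 0.5980 × 58 = 34.68
Denom = 127 + 34.68 = 161.68
REF2 = 45 / 161.68 = 0.2783

27.8%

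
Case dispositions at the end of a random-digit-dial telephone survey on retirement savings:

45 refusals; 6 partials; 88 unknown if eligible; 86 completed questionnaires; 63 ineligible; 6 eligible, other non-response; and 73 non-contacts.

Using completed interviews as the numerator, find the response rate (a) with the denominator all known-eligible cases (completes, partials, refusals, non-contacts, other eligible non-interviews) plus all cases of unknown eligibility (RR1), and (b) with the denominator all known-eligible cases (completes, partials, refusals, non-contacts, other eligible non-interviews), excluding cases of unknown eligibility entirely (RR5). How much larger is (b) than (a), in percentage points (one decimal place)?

Top: 86
Denominator: 86 + 6 + 45 + 73 + 6 + 88 = 304
RR1 = 86 / 304 = 0.2829
Denominator: 86 + 6 + 45 + 73 + 6 = 216
RR5 = 86 / 216 = 0.3981
Difference = 39.81 − 28.29 = 11.52 percentage points

11.5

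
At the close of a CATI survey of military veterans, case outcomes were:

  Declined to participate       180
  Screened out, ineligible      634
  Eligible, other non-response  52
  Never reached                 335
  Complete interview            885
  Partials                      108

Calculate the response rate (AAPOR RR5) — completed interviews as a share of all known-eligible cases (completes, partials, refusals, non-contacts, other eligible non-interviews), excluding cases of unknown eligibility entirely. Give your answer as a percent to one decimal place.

56.7%

Numerator → 885
Denom → 885 + 108 + 180 + 335 + 52 = 1560
RR5 = 885 / 1560 = 0.5673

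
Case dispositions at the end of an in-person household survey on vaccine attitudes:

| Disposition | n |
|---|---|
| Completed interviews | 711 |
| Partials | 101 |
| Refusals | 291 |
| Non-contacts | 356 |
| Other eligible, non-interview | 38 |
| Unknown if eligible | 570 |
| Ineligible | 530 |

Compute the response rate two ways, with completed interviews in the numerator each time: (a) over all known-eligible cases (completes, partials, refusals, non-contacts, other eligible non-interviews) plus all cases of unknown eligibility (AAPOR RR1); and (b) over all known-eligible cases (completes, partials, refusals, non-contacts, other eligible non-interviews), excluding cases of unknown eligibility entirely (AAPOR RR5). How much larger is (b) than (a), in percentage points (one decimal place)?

13.1

Top: 711
Denom: 711 + 101 + 291 + 356 + 38 + 570 = 2067
RR1 = 711 / 2067 = 0.3440
Denom: 711 + 101 + 291 + 356 + 38 = 1497
RR5 = 711 / 1497 = 0.4749
Difference = 47.49 − 34.40 = 13.09 percentage points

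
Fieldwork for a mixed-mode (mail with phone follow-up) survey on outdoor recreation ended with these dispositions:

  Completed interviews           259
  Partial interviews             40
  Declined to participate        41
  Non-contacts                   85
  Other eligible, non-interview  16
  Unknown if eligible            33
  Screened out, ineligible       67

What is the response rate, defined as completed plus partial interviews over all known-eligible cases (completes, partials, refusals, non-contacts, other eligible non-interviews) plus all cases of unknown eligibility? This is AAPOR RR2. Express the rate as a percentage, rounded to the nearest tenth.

Numerator: 259 + 40 = 299
Denominator: 259 + 40 + 41 + 85 + 16 + 33 = 474
RR2 = 299 / 474 = 0.6308

63.1%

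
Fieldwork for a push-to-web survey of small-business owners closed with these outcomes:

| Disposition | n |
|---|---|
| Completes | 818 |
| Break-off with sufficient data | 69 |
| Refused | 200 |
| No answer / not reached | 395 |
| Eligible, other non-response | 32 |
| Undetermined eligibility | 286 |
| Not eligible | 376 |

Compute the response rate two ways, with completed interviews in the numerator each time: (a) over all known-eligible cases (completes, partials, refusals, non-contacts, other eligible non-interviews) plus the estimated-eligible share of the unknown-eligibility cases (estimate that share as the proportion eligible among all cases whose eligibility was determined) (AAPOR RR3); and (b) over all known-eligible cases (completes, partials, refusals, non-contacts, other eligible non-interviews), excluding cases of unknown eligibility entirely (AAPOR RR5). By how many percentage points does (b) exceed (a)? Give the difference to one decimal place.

7.1

Num = 818
Determined eligible = 818 + 69 + 200 + 395 + 32 = 1514
e = 1514 / (1514 + 376) = 1514 / 1890 = 0.8011
e × U = 0.8011 × 286 = 229.11
Denominator = 1514 + 229.11 = 1743.11
RR3 = 818 / 1743.11 = 0.4693
Denominator = 818 + 69 + 200 + 395 + 32 = 1514
RR5 = 818 / 1514 = 0.5403
Difference = 54.03 − 46.93 = 7.10 percentage points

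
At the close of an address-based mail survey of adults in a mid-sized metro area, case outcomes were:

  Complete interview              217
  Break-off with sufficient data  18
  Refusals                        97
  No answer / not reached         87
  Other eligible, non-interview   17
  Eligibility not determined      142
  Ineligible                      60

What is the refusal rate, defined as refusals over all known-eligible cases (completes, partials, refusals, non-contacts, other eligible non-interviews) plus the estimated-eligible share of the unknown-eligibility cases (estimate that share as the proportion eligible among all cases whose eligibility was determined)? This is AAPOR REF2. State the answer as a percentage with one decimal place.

17.3%

Num = 97
Determined eligible = 217 + 18 + 97 + 87 + 17 = 436
e = 436 / (436 + 60) = 436 / 496 = 0.8790
Estimated eligible among unknowns = 0.8790 × 142 = 124.82
Denominator = 436 + 124.82 = 560.82
REF2 = 97 / 560.82 = 0.1730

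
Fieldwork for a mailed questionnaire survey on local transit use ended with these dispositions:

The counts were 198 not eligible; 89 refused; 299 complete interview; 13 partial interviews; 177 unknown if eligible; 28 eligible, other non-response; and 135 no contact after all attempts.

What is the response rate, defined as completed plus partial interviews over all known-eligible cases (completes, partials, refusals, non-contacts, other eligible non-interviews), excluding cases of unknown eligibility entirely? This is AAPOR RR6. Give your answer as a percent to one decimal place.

Numerator: 299 + 13 = 312
Denom: 299 + 13 + 89 + 135 + 28 = 564
RR6 = 312 / 564 = 0.5532

55.3%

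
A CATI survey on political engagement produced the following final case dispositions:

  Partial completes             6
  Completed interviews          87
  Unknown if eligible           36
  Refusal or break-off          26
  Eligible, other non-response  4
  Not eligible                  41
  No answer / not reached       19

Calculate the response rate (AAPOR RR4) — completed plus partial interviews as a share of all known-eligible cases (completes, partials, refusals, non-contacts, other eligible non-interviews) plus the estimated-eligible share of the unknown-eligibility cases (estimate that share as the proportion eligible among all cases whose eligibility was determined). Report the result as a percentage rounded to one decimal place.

Top = 87 + 6 = 93
Known eligible = 87 + 6 + 26 + 19 + 4 = 142
e = 142 / (142 + 41) = 142 / 183 = 0.7760
Estimated eligible among unknowns = 0.7760 × 36 = 27.94
Denominator = 142 + 27.94 = 169.94
RR4 = 93 / 169.94 = 0.5473

54.7%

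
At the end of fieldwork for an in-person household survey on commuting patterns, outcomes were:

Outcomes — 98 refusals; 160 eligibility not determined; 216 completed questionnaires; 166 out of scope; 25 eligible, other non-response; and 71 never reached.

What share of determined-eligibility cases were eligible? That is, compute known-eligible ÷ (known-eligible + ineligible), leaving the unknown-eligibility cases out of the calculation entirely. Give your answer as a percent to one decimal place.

71.2%

Determined eligible = 216 + 98 + 71 + 25 = 410
e = 410 / (410 + 166) = 410 / 576 = 0.7118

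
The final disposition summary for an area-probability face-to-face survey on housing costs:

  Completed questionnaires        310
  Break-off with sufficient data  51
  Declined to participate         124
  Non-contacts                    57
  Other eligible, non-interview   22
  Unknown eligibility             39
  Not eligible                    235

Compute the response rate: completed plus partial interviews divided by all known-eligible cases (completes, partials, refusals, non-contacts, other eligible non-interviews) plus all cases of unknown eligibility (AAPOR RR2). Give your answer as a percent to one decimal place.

59.9%

Numerator → 310 + 51 = 361
Denominator → 310 + 51 + 124 + 57 + 22 + 39 = 603
RR2 = 361 / 603 = 0.5987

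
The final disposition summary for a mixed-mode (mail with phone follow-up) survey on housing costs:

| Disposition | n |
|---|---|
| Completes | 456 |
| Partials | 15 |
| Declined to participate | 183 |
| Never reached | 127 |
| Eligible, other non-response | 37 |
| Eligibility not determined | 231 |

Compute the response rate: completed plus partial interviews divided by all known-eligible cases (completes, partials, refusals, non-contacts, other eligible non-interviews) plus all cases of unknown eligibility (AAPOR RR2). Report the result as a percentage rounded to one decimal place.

44.9%

Numerator = 456 + 15 = 471
Denom = 456 + 15 + 183 + 127 + 37 + 231 = 1049
RR2 = 471 / 1049 = 0.4490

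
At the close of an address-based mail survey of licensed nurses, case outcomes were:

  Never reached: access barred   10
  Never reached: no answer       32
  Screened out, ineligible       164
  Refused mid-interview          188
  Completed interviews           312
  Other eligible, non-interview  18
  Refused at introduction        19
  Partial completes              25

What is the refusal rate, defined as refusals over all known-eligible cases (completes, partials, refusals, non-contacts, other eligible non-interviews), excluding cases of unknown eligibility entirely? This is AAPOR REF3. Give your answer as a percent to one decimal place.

Refused = 19 + 188 = 207
No answer / not reached = 32 + 10 = 42
Top → 207
Base → 312 + 25 + 207 + 42 + 18 = 604
REF3 = 207 / 604 = 0.3427

34.3%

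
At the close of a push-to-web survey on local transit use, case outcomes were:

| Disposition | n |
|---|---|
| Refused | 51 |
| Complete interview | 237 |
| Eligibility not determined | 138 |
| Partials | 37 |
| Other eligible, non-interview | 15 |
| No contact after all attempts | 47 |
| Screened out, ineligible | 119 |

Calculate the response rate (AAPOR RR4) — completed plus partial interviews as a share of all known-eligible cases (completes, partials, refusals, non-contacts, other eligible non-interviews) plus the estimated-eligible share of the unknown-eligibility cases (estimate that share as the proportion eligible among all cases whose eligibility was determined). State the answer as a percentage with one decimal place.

55.6%

Top: 237 + 37 = 274
Eligible (known): 237 + 37 + 51 + 47 + 15 = 387
e = 387 / (387 + 119) = 387 / 506 = 0.7648
Estimated eligible among unknowns: 0.7648 × 138 = 105.54
Denom: 387 + 105.54 = 492.54
RR4 = 274 / 492.54 = 0.5563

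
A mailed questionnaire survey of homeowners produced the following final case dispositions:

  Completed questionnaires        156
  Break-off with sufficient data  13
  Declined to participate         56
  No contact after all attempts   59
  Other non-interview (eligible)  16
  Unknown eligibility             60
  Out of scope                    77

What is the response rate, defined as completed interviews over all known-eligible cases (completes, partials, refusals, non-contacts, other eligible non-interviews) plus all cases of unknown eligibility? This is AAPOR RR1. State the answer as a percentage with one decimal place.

Top → 156
Denom → 156 + 13 + 56 + 59 + 16 + 60 = 360
RR1 = 156 / 360 = 0.4333

43.3%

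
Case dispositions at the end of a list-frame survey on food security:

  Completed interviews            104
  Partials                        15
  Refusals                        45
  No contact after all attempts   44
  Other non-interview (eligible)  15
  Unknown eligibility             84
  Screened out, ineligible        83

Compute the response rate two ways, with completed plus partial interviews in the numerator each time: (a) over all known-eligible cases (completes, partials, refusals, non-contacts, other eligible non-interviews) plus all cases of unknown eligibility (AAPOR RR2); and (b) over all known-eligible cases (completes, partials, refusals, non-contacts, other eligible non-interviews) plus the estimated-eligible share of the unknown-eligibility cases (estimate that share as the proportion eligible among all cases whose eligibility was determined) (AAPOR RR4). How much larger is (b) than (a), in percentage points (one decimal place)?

3.1

Numerator → 104 + 15 = 119
Denom → 104 + 15 + 45 + 44 + 15 + 84 = 307
RR2 = 119 / 307 = 0.3876
Known eligible → 104 + 15 + 45 + 44 + 15 = 223
e = 223 / (223 + 83) = 223 / 306 = 0.7288
Eligible share of unknowns → 0.7288 × 84 = 61.22
Denom → 223 + 61.22 = 284.22
RR4 = 119 / 284.22 = 0.4187
Difference = 41.87 − 38.76 = 3.11 percentage points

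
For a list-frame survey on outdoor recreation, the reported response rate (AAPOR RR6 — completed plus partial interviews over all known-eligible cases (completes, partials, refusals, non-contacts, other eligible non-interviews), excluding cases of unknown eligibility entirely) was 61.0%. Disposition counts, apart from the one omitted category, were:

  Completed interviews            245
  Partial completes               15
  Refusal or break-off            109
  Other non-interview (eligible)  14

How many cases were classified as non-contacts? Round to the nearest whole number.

43

Top = 245 + 15 = 260
RR6 = 260 / D = 0.610
D = 260 / 0.610 = 426.2
Rest of base = 383
non-contacts = 426.2 − 383 ≈ 43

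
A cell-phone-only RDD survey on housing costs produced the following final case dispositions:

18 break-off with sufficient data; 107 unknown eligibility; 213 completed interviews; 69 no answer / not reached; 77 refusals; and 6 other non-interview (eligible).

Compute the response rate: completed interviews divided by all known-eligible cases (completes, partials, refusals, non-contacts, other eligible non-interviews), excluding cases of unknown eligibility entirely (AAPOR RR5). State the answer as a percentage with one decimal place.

Top = 213
Base = 213 + 18 + 77 + 69 + 6 = 383
RR5 = 213 / 383 = 0.5561

55.6%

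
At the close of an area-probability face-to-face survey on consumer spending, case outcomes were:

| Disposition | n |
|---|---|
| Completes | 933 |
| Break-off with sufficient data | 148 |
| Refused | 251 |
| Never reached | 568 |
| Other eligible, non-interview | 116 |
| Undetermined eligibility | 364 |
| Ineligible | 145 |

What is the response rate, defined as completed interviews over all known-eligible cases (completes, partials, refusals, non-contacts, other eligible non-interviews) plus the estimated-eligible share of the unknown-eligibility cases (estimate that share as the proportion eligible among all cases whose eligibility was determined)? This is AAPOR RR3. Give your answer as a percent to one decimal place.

Top = 933
Known eligible = 933 + 148 + 251 + 568 + 116 = 2016
e = 2016 / (2016 + 145) = 2016 / 2161 = 0.9329
Eligible share of unknowns = 0.9329 × 364 = 339.58
Denominator = 2016 + 339.58 = 2355.58
RR3 = 933 / 2355.58 = 0.3961

39.6%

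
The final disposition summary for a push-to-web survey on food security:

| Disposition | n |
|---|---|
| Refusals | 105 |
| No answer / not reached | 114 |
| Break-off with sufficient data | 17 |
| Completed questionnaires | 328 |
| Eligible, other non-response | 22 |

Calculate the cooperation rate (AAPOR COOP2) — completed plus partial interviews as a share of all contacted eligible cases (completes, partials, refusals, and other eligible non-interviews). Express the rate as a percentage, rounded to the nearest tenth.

Num → 328 + 17 = 345
Denominator → 328 + 17 + 105 + 22 = 472
COOP2 = 345 / 472 = 0.7309

73.1%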